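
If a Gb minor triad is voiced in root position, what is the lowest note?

In root position the root is lowest. For Gb minor (Gb–Bbb–Db) that is Gb.

Gb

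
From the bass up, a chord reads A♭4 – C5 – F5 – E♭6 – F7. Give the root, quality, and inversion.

The distinct note names are Ab, C, F, Eb. Stacked in thirds they read F–Ab–C–Eb, which is a minor seventh chord on F.
The lowest note is Ab, the third of the chord, so this is first inversion (figured bass 6/5).

F minor seventh, first inversion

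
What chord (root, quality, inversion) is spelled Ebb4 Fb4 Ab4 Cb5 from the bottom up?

The pitch classes Ebb, Fb, Ab, Cb arrange in thirds as Fb–Ab–Cb–Ebb: an Fb dominant seventh chord.
With the seventh (Ebb) in the bass, the chord is in third inversion (figured bass 4/2).

Fb dominant seventh, third inversion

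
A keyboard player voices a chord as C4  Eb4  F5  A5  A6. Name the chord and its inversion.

The pitch classes C, Eb, F, A arrange in thirds as F–A–C–Eb: an F dominant seventh chord.
C is the fifth of F dominant seventh; fifth in the bass means second inversion (figured bass 4/3).

F dominant seventh, second inversion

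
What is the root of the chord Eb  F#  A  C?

F#

Eb, F#, A, C are the tones of an F# diminished seventh chord (F#–A–C–Eb), making F# the root.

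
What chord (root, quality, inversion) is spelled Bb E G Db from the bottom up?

E diminished seventh, second inversion

Reducing to letter names: Bb, E, G, Db. These stack in thirds as E–G–Bb–Db — an E diminished seventh chord.
Bb is the fifth of E diminished seventh; fifth in the bass means second inversion (figured bass 4/3).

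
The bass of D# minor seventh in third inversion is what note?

D# minor seventh is D#–F#–A#–C#. Third inversion places the seventh in the bass: C#.

C#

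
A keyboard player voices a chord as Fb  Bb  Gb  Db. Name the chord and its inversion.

Reducing to letter names: Fb, Bb, Gb, Db. These stack in thirds as Gb–Bb–Db–Fb — a Gb dominant seventh chord.
With the seventh (Fb) in the bass, the chord is in third inversion (figured bass 4/2).

Gb dominant seventh, third inversion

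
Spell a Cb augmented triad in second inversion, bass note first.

The chord tones are Cb–Eb–G. With the fifth (G) lowest for second inversion: G, Cb, Eb.

G, Cb, Eb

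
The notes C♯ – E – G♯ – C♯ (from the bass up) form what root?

C#, E, G# are the tones of a C# minor triad (C#–E–G#), making C# the root.

C#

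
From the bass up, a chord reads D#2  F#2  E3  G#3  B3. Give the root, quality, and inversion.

E major ninth, third inversion

The pitch classes D#, F#, E, G#, B arrange in thirds as E–G#–B–D#–F#: an E major ninth chord.
With the seventh (D#) in the bass, the chord is in third inversion.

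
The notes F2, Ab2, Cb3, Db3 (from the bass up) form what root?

The distinct letter names are F, Ab, Cb, Db. Arranged as a stack of thirds they read Db–F–Ab–Cb, so Db is the root (a Db dominant seventh chord).

Db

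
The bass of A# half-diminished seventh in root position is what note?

A# half-diminished seventh is A#–C#–E–G#. Root position places the root in the bass: A#.

A#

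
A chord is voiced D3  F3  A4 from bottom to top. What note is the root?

Reordering D, F, A into stacked thirds gives D–F–A; the bottom of that stack, D, is the root.

D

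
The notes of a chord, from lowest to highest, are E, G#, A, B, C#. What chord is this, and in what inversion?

The pitch classes E, G#, A, B, C# arrange in thirds as A–C#–E–G#–B: an A major ninth chord.
The lowest note is E, the fifth of the chord, so this is second inversion.

A major ninth, second inversion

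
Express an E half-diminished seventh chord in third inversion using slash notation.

Third inversion of E half-diminished seventh has the seventh (D) in the bass. As a slash chord: Eø7/D.

Eø7/D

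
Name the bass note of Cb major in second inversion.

Gb

In second inversion the fifth is lowest. For Cb major (Cb–Eb–Gb) that is Gb.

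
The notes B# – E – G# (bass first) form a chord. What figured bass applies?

6/4

The notes B#, E, G# stack in thirds as E–G#–B# — an E augmented triad. The bass B# is the fifth, so this is second inversion: figured 6/4.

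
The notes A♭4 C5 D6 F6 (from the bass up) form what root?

Ab, C, D, F are the tones of a D half-diminished seventh chord (D–F–Ab–C), making D the root.

D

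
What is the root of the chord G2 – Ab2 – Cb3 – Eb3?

The distinct letter names are G, Ab, Cb, Eb. Arranged as a stack of thirds they read Ab–Cb–Eb–G, so Ab is the root (an Ab minor-major seventh chord).

Ab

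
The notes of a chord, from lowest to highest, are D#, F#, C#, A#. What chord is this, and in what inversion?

D# minor seventh, root position

The pitch classes D#, F#, C#, A# arrange in thirds as D#–F#–A#–C#: a D# minor seventh chord.
The lowest note is D#, the root of the chord, so this is root position (figured bass 7).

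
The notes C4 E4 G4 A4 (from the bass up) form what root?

C, E, G, A are the tones of an A minor seventh chord (A–C–E–G), making A the root.

A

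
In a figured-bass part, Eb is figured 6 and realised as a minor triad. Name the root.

The figures 6 mean the third of the chord is in the bass. If Eb is the third of a minor triad, the root is C (chord tones C–Eb–G).

C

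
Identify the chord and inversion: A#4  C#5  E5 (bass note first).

Reducing to letter names: A#, C#, E. These stack in thirds as A#–C#–E — an A# diminished triad.
The lowest note is A#, the root of the chord, so this is root position (figured bass 5/3).

A# diminished, root position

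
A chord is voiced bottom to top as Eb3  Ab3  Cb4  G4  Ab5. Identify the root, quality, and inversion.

Reducing to letter names: Eb, Ab, Cb, G. These stack in thirds as Ab–Cb–Eb–G — an Ab minor-major seventh chord.
With the fifth (Eb) in the bass, the chord is in second inversion (figured bass 4/3).

Ab minor-major seventh, second inversion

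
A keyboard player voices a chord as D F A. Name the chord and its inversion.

D minor, root position

The distinct note names are D, F, A. Stacked in thirds they read D–F–A, which is a minor triad on D.
With the root (D) in the bass, the chord is in root position (figured bass 5/3).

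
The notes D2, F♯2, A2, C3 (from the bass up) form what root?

D

Reordering D, F#, A, C into stacked thirds gives D–F#–A–C; the bottom of that stack, D, is the root.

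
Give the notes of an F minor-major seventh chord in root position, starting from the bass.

F minor-major seventh is F–Ab–C–E. Root position puts the root (F) in the bass, with the remaining tones above: F, Ab, C, E.

F, Ab, C, E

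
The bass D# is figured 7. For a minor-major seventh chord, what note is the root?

The figures 7 mean the root of the chord is in the bass. If D# is the root of a minor-major seventh chord, the root is D# (chord tones D#–F#–A#–C##).

D#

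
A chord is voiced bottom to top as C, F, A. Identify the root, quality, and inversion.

F major, second inversion

Reducing to letter names: C, F, A. These stack in thirds as F–A–C — an F major triad.
The lowest note is C, the fifth of the chord, so this is second inversion (figured bass 6/4).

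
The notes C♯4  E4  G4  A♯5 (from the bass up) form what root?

C#, E, G, A# are the tones of an A# diminished seventh chord (A#–C#–E–G), making A# the root.

A#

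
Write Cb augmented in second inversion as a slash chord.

Second inversion of Cb augmented has the fifth (G) in the bass. As a slash chord: Cbaug/G.

Cbaug/G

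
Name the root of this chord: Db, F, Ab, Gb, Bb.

Gb

The distinct letter names are Db, F, Ab, Gb, Bb. Arranged as a stack of thirds they read Gb–Bb–Db–F–Ab, so Gb is the root (a Gb major ninth chord).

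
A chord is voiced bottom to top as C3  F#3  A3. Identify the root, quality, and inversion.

F# diminished, second inversion

The pitch classes C, F#, A arrange in thirds as F#–A–C: an F# diminished triad.
C is the fifth of F# diminished; fifth in the bass means second inversion (figured bass 6/4).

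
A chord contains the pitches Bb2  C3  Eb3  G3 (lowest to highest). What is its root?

The distinct letter names are Bb, C, Eb, G. Arranged as a stack of thirds they read C–Eb–G–Bb, so C is the root (a C minor seventh chord).

C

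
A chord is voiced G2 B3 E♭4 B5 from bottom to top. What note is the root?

G, B, Eb are the tones of an Eb augmented triad (Eb–G–B), making Eb the root.

Eb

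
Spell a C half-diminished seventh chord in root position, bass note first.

C half-diminished seventh is C–Eb–Gb–Bb. Root position puts the root (C) in the bass, with the remaining tones above: C, Eb, Gb, Bb.

C, Eb, Gb, Bb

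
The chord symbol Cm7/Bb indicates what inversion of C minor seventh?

third inversion

Cm7/Bb means C minor seventh with Bb in the bass. Bb is the seventh of C minor seventh (C–Eb–G–Bb), so this is third inversion.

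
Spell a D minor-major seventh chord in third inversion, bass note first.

Spelling D minor-major seventh: D–F–A–C#. In third inversion the seventh is bass, giving C#, D, F, A from the bottom.

C#, D, F, A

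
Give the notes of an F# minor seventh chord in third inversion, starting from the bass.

The chord tones are F#–A–C#–E. With the seventh (E) lowest for third inversion: E, F#, A, C#.

E, F#, A, C#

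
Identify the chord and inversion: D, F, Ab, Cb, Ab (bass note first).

D diminished seventh, root position

The distinct note names are D, F, Ab, Cb. Stacked in thirds they read D–F–Ab–Cb, which is a diminished seventh chord on D.
With the root (D) in the bass, the chord is in root position (figured bass 7).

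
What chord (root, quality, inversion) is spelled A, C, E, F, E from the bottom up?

F major seventh, first inversion

Reducing to letter names: A, C, E, F. These stack in thirds as F–A–C–E — an F major seventh chord.
The lowest note is A, the third of the chord, so this is first inversion (figured bass 6/5).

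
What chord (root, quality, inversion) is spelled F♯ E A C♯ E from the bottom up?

F# minor seventh, root position

Reducing to letter names: F#, E, A, C#. These stack in thirds as F#–A–C#–E — an F# minor seventh chord.
With the root (F#) in the bass, the chord is in root position (figured bass 7).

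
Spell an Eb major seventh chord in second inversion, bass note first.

Bb, D, Eb, G

Spelling Eb major seventh: Eb–G–Bb–D. In second inversion the fifth is bass, giving Bb, D, Eb, G from the bottom.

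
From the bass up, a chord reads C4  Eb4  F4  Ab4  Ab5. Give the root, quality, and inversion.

Reducing to letter names: C, Eb, F, Ab. These stack in thirds as F–Ab–C–Eb — an F minor seventh chord.
C is the fifth of F minor seventh; fifth in the bass means second inversion (figured bass 4/3).

F minor seventh, second inversion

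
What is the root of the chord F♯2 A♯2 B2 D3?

The distinct letter names are F#, A#, B, D. Arranged as a stack of thirds they read B–D–F#–A#, so B is the root (a B minor-major seventh chord).

B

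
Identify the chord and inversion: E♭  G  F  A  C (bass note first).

Reducing to letter names: Eb, G, F, A, C. These stack in thirds as F–A–C–Eb–G — an F dominant ninth chord.
The lowest note is Eb, the seventh of the chord, so this is third inversion.

F dominant ninth, third inversion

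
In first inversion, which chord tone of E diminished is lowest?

In first inversion the third is lowest. For E diminished (E–G–Bb) that is G.

G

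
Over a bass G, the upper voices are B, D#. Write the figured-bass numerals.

The notes G, B, D# stack in thirds as G–B–D# — a G augmented triad. The bass G is the root, so this is root position: figured 5/3.

5/3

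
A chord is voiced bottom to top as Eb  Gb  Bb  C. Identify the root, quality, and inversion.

The distinct note names are Eb, Gb, Bb, C. Stacked in thirds they read C–Eb–Gb–Bb, which is a half-diminished seventh chord on C.
The lowest note is Eb, the third of the chord, so this is first inversion (figured bass 6/5).

C half-diminished seventh, first inversion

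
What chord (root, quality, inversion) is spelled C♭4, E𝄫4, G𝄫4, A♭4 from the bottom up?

Ab diminished seventh, first inversion

The pitch classes Cb, Ebb, Gbb, Ab arrange in thirds as Ab–Cb–Ebb–Gbb: an Ab diminished seventh chord.
With the third (Cb) in the bass, the chord is in first inversion (figured bass 6/5).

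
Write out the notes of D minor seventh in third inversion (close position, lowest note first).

The chord tones are D–F–A–C. With the seventh (C) lowest for third inversion: C, D, F, A.

C, D, F, A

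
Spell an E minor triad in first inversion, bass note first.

G, B, E

Spelling E minor: E–G–B. In first inversion the third is bass, giving G, B, E from the bottom.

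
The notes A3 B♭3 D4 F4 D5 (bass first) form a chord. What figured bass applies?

4/2

The notes A, Bb, D, F stack in thirds as Bb–D–F–A — a Bb major seventh chord. The bass A is the seventh, so this is third inversion: figured 4/2.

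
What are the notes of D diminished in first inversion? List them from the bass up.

The chord tones are D–F–Ab. With the third (F) lowest for first inversion: F, Ab, D.

F, Ab, D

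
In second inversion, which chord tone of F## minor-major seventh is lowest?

F## minor-major seventh is F##–A#–C##–E##. Second inversion places the fifth in the bass: C##.

C##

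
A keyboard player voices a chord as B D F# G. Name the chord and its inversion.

The pitch classes B, D, F#, G arrange in thirds as G–B–D–F#: a G major seventh chord.
With the third (B) in the bass, the chord is in first inversion (figured bass 6/5).

G major seventh, first inversion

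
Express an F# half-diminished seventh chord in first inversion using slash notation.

First inversion of F# half-diminished seventh has the third (A) in the bass. As a slash chord: F#ø7/A.

F#ø7/A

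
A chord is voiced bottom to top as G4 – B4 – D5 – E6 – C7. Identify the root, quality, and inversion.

The distinct note names are G, B, D, E, C. Stacked in thirds they read C–E–G–B–D, which is a major ninth chord on C.
The lowest note is G, the fifth of the chord, so this is second inversion.

C major ninth, second inversion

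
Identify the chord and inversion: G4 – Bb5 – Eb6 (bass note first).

The pitch classes G, Bb, Eb arrange in thirds as Eb–G–Bb: an Eb major triad.
The lowest note is G, the third of the chord, so this is first inversion (figured bass 6).

Eb major, first inversion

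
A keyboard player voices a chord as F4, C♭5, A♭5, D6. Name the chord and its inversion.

The distinct note names are F, Cb, Ab, D. Stacked in thirds they read D–F–Ab–Cb, which is a diminished seventh chord on D.
With the third (F) in the bass, the chord is in first inversion (figured bass 6/5).

D diminished seventh, first inversion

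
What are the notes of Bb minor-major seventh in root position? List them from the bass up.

Bb, Db, F, A

Spelling Bb minor-major seventh: Bb–Db–F–A. In root position the root is bass, giving Bb, Db, F, A from the bottom.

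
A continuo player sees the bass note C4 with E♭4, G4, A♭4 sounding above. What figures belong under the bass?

The notes C, Eb, G, Ab stack in thirds as Ab–C–Eb–G — an Ab major seventh chord. The bass C is the third, so this is first inversion: figured 6/5.

6/5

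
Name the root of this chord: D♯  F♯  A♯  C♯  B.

Reordering D#, F#, A#, C#, B into stacked thirds gives B–D#–F#–A#–C#; the bottom of that stack, B, is the root.

B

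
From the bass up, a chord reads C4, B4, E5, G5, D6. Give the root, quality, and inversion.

C major ninth, root position

Reducing to letter names: C, B, E, G, D. These stack in thirds as C–E–G–B–D — a C major ninth chord.
The lowest note is C, the root of the chord, so this is root position.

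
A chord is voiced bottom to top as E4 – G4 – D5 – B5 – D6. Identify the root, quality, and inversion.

E minor seventh, root position

The distinct note names are E, G, D, B. Stacked in thirds they read E–G–B–D, which is a minor seventh chord on E.
E is the root of E minor seventh; root in the bass means root position (figured bass 7).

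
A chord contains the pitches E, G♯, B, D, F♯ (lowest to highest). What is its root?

E

E, G#, B, D, F# are the tones of an E dominant ninth chord (E–G#–B–D–F#), making E the root.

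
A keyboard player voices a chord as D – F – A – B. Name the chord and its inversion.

B half-diminished seventh, first inversion

The pitch classes D, F, A, B arrange in thirds as B–D–F–A: a B half-diminished seventh chord.
With the third (D) in the bass, the chord is in first inversion (figured bass 6/5).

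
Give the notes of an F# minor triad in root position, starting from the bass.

F#, A, C#

Spelling F# minor: F#–A–C#. In root position the root is bass, giving F#, A, C# from the bottom.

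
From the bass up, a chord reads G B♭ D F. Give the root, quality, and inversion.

G minor seventh, root position

The distinct note names are G, Bb, D, F. Stacked in thirds they read G–Bb–D–F, which is a minor seventh chord on G.
G is the root of G minor seventh; root in the bass means root position (figured bass 7).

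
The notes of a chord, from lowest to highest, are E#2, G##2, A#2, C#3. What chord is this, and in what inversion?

Reducing to letter names: E#, G##, A#, C#. These stack in thirds as A#–C#–E#–G## — an A# minor-major seventh chord.
The lowest note is E#, the fifth of the chord, so this is second inversion (figured bass 4/3).

A# minor-major seventh, second inversion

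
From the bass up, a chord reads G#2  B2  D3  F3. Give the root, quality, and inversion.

Reducing to letter names: G#, B, D, F. These stack in thirds as G#–B–D–F — a G# diminished seventh chord.
With the root (G#) in the bass, the chord is in root position (figured bass 7).

G# diminished seventh, root position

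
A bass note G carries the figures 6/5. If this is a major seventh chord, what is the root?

Eb

The figures 6/5 mean the third of the chord is in the bass. If G is the third of a major seventh chord, the root is Eb (chord tones Eb–G–Bb–D).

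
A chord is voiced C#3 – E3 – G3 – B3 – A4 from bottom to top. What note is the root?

C#, E, G, B, A are the tones of an A dominant ninth chord (A–C#–E–G–B), making A the root.

A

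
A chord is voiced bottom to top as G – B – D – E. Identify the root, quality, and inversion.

The distinct note names are G, B, D, E. Stacked in thirds they read E–G–B–D, which is a minor seventh chord on E.
The lowest note is G, the third of the chord, so this is first inversion (figured bass 6/5).

E minor seventh, first inversion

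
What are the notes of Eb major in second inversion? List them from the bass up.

Spelling Eb major: Eb–G–Bb. In second inversion the fifth is bass, giving Bb, Eb, G from the bottom.

Bb, Eb, G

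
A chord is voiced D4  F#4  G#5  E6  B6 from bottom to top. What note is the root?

E

D, F#, G#, E, B are the tones of an E dominant ninth chord (E–G#–B–D–F#), making E the root.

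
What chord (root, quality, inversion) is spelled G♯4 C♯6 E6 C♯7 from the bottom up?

C# minor, second inversion

The distinct note names are G#, C#, E. Stacked in thirds they read C#–E–G#, which is a minor triad on C#.
With the fifth (G#) in the bass, the chord is in second inversion (figured bass 6/4).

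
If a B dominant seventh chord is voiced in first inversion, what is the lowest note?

D#

In first inversion the third is lowest. For B dominant seventh (B–D#–F#–A) that is D#.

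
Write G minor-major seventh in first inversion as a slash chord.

First inversion of G minor-major seventh has the third (Bb) in the bass. As a slash chord: Gm(maj7)/Bb.

Gm(maj7)/Bb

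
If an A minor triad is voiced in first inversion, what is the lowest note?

C

The third of A minor (A–C–E) is C; that is the bass in first inversion.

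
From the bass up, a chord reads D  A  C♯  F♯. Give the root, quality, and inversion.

D major seventh, root position

Reducing to letter names: D, A, C#, F#. These stack in thirds as D–F#–A–C# — a D major seventh chord.
D is the root of D major seventh; root in the bass means root position (figured bass 7).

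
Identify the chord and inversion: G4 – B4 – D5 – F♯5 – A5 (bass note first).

Reducing to letter names: G, B, D, F#, A. These stack in thirds as G–B–D–F#–A — a G major ninth chord.
The lowest note is G, the root of the chord, so this is root position.

G major ninth, root position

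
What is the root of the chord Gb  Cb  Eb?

Cb

Reordering Gb, Cb, Eb into stacked thirds gives Cb–Eb–Gb; the bottom of that stack, Cb, is the root.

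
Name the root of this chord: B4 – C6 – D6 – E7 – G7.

C

Reordering B, C, D, E, G into stacked thirds gives C–E–G–B–D; the bottom of that stack, C, is the root.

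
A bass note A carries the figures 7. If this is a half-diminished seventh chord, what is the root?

A

The figures 7 mean the root of the chord is in the bass. If A is the root of a half-diminished seventh chord, the root is A (chord tones A–C–Eb–G).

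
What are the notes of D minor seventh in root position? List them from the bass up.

D, F, A, C

The chord tones are D–F–A–C. With the root (D) lowest for root position: D, F, A, C.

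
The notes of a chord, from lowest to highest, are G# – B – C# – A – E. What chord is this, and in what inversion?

Reducing to letter names: G#, B, C#, A, E. These stack in thirds as A–C#–E–G#–B — an A major ninth chord.
The lowest note is G#, the seventh of the chord, so this is third inversion.

A major ninth, third inversion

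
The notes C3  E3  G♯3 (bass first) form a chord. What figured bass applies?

The notes C, E, G# stack in thirds as C–E–G# — a C augmented triad. The bass C is the root, so this is root position: figured 5/3.

5/3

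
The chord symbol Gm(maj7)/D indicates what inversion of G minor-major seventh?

Gm(maj7)/D means G minor-major seventh with D in the bass. D is the fifth of G minor-major seventh (G–Bb–D–F#), so this is second inversion.

second inversion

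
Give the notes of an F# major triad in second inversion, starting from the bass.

F# major is F#–A#–C#. Second inversion puts the fifth (C#) in the bass, with the remaining tones above: C#, F#, A#.

C#, F#, A#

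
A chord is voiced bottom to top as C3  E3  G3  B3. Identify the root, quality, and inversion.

The distinct note names are C, E, G, B. Stacked in thirds they read C–E–G–B, which is a major seventh chord on C.
With the root (C) in the bass, the chord is in root position (figured bass 7).

C major seventh, root position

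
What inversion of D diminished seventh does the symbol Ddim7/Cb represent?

third inversion

Ddim7/Cb means D diminished seventh with Cb in the bass. Cb is the seventh of D diminished seventh (D–F–Ab–Cb), so this is third inversion.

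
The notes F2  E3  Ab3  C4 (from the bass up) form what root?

F

F, E, Ab, C are the tones of an F minor-major seventh chord (F–Ab–C–E), making F the root.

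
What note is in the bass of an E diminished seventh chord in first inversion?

In first inversion the third is lowest. For E diminished seventh (E–G–Bb–Db) that is G.

G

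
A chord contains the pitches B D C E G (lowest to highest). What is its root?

The distinct letter names are B, D, C, E, G. Arranged as a stack of thirds they read C–E–G–B–D, so C is the root (a C major ninth chord).

C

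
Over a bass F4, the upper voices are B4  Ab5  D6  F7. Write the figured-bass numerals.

4/3

The notes F, B, Ab, D stack in thirds as B–D–F–Ab — a B diminished seventh chord. The bass F is the fifth, so this is second inversion: figured 4/3.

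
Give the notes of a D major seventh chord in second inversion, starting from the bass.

Spelling D major seventh: D–F#–A–C#. In second inversion the fifth is bass, giving A, C#, D, F# from the bottom.

A, C#, D, F#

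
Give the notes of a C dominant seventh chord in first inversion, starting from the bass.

E, G, Bb, C

C dominant seventh is C–E–G–Bb. First inversion puts the third (E) in the bass, with the remaining tones above: E, G, Bb, C.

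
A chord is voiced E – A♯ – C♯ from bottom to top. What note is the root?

A#

Reordering E, A#, C# into stacked thirds gives A#–C#–E; the bottom of that stack, A#, is the root.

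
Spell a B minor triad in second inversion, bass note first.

The chord tones are B–D–F#. With the fifth (F#) lowest for second inversion: F#, B, D.

F#, B, D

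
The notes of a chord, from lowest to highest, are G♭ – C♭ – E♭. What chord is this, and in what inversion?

The distinct note names are Gb, Cb, Eb. Stacked in thirds they read Cb–Eb–Gb, which is a major triad on Cb.
Gb is the fifth of Cb major; fifth in the bass means second inversion (figured bass 6/4).

Cb major, second inversion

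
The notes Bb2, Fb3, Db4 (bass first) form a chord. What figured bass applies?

The notes Bb, Fb, Db stack in thirds as Bb–Db–Fb — a Bb diminished triad. The bass Bb is the root, so this is root position: figured 5/3.

5/3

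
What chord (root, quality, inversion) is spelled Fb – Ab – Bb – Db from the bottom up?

Bb half-diminished seventh, second inversion

The pitch classes Fb, Ab, Bb, Db arrange in thirds as Bb–Db–Fb–Ab: a Bb half-diminished seventh chord.
With the fifth (Fb) in the bass, the chord is in second inversion (figured bass 4/3).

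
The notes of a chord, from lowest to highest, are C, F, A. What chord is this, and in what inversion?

F major, second inversion

Reducing to letter names: C, F, A. These stack in thirds as F–A–C — an F major triad.
With the fifth (C) in the bass, the chord is in second inversion (figured bass 6/4).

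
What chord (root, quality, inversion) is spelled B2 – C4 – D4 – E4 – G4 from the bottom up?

Reducing to letter names: B, C, D, E, G. These stack in thirds as C–E–G–B–D — a C major ninth chord.
The lowest note is B, the seventh of the chord, so this is third inversion.

C major ninth, third inversion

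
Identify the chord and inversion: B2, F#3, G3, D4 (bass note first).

The distinct note names are B, F#, G, D. Stacked in thirds they read G–B–D–F#, which is a major seventh chord on G.
With the third (B) in the bass, the chord is in first inversion (figured bass 6/5).

G major seventh, first inversion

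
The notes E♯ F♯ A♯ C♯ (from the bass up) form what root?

F#

Reordering E#, F#, A#, C# into stacked thirds gives F#–A#–C#–E#; the bottom of that stack, F#, is the root.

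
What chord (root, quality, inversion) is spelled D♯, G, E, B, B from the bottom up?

E minor-major seventh, third inversion

The pitch classes D#, G, E, B arrange in thirds as E–G–B–D#: an E minor-major seventh chord.
With the seventh (D#) in the bass, the chord is in third inversion (figured bass 4/2).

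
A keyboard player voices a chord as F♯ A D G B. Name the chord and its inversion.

The distinct note names are F#, A, D, G, B. Stacked in thirds they read G–B–D–F#–A, which is a major ninth chord on G.
The lowest note is F#, the seventh of the chord, so this is third inversion.

G major ninth, third inversion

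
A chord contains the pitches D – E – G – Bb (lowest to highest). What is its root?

E

The distinct letter names are D, E, G, Bb. Arranged as a stack of thirds they read E–G–Bb–D, so E is the root (an E half-diminished seventh chord).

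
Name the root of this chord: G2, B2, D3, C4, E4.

C

The distinct letter names are G, B, D, C, E. Arranged as a stack of thirds they read C–E–G–B–D, so C is the root (a C major ninth chord).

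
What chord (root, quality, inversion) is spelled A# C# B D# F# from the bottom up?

The pitch classes A#, C#, B, D#, F# arrange in thirds as B–D#–F#–A#–C#: a B major ninth chord.
A# is the seventh of B major ninth; seventh in the bass means third inversion.

B major ninth, third inversion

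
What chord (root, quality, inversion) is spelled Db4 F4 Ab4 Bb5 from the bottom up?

Reducing to letter names: Db, F, Ab, Bb. These stack in thirds as Bb–Db–F–Ab — a Bb minor seventh chord.
Db is the third of Bb minor seventh; third in the bass means first inversion (figured bass 6/5).

Bb minor seventh, first inversion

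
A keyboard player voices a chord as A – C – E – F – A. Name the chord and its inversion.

The distinct note names are A, C, E, F. Stacked in thirds they read F–A–C–E, which is a major seventh chord on F.
With the third (A) in the bass, the chord is in first inversion (figured bass 6/5).

F major seventh, first inversion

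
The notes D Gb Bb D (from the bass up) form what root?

D, Gb, Bb are the tones of a Gb augmented triad (Gb–Bb–D), making Gb the root.

Gb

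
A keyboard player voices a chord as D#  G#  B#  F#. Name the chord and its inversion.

Reducing to letter names: D#, G#, B#, F#. These stack in thirds as G#–B#–D#–F# — a G# dominant seventh chord.
D# is the fifth of G# dominant seventh; fifth in the bass means second inversion (figured bass 4/3).

G# dominant seventh, second inversion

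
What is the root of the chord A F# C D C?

D

A, F#, C, D are the tones of a D dominant seventh chord (D–F#–A–C), making D the root.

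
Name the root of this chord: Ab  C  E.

Ab

The distinct letter names are Ab, C, E. Arranged as a stack of thirds they read Ab–C–E, so Ab is the root (an Ab augmented triad).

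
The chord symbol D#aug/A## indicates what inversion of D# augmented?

D#aug/A## means D# augmented with A## in the bass. A## is the fifth of D# augmented (D#–F##–A##), so this is second inversion.

second inversion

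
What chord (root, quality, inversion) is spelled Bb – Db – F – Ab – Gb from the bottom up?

The pitch classes Bb, Db, F, Ab, Gb arrange in thirds as Gb–Bb–Db–F–Ab: a Gb major ninth chord.
With the third (Bb) in the bass, the chord is in first inversion.

Gb major ninth, first inversion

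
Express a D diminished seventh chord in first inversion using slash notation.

First inversion of D diminished seventh has the third (F) in the bass. As a slash chord: Ddim7/F.

Ddim7/F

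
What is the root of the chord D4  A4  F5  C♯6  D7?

The distinct letter names are D, A, F, C#. Arranged as a stack of thirds they read D–F–A–C#, so D is the root (a D minor-major seventh chord).

D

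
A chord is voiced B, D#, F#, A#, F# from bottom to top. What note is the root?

The distinct letter names are B, D#, F#, A#. Arranged as a stack of thirds they read B–D#–F#–A#, so B is the root (a B major seventh chord).

B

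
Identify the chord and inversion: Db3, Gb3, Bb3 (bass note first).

The distinct note names are Db, Gb, Bb. Stacked in thirds they read Gb–Bb–Db, which is a major triad on Gb.
With the fifth (Db) in the bass, the chord is in second inversion (figured bass 6/4).

Gb major, second inversion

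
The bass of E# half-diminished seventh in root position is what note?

E#

The root of E# half-diminished seventh (E#–G#–B–D#) is E#; that is the bass in root position.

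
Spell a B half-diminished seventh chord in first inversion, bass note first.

D, F, A, B

The chord tones are B–D–F–A. With the third (D) lowest for first inversion: D, F, A, B.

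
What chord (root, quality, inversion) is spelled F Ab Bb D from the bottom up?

Bb dominant seventh, second inversion

Reducing to letter names: F, Ab, Bb, D. These stack in thirds as Bb–D–F–Ab — a Bb dominant seventh chord.
With the fifth (F) in the bass, the chord is in second inversion (figured bass 4/3).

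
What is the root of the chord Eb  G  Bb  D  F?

Reordering Eb, G, Bb, D, F into stacked thirds gives Eb–G–Bb–D–F; the bottom of that stack, Eb, is the root.

Eb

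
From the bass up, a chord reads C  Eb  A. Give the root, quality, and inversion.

A diminished, first inversion

The pitch classes C, Eb, A arrange in thirds as A–C–Eb: an A diminished triad.
C is the third of A diminished; third in the bass means first inversion (figured bass 6).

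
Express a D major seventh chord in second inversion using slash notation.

Dmaj7/A

Second inversion of D major seventh has the fifth (A) in the bass. As a slash chord: Dmaj7/A.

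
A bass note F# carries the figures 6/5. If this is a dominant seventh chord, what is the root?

D

The figures 6/5 mean the third of the chord is in the bass. If F# is the third of a dominant seventh chord, the root is D (chord tones D–F#–A–C).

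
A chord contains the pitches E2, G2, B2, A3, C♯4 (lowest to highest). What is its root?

A

The distinct letter names are E, G, B, A, C#. Arranged as a stack of thirds they read A–C#–E–G–B, so A is the root (an A dominant ninth chord).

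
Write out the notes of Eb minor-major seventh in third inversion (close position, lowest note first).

Spelling Eb minor-major seventh: Eb–Gb–Bb–D. In third inversion the seventh is bass, giving D, Eb, Gb, Bb from the bottom.

D, Eb, Gb, Bb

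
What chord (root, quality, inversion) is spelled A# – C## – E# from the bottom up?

A# major, root position

The distinct note names are A#, C##, E#. Stacked in thirds they read A#–C##–E#, which is a major triad on A#.
A# is the root of A# major; root in the bass means root position (figured bass 5/3).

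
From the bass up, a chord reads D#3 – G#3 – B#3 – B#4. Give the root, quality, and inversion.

G# major, second inversion

Reducing to letter names: D#, G#, B#. These stack in thirds as G#–B#–D# — a G# major triad.
The lowest note is D#, the fifth of the chord, so this is second inversion (figured bass 6/4).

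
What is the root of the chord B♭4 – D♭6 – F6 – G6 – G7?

G

Reordering Bb, Db, F, G into stacked thirds gives G–Bb–Db–F; the bottom of that stack, G, is the root.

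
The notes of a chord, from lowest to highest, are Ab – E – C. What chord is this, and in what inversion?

The pitch classes Ab, E, C arrange in thirds as Ab–C–E: an Ab augmented triad.
With the root (Ab) in the bass, the chord is in root position (figured bass 5/3).

Ab augmented, root position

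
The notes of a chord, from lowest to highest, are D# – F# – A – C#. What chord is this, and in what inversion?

D# half-diminished seventh, root position

The distinct note names are D#, F#, A, C#. Stacked in thirds they read D#–F#–A–C#, which is a half-diminished seventh chord on D#.
D# is the root of D# half-diminished seventh; root in the bass means root position (figured bass 7).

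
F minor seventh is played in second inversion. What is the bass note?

F minor seventh is F–Ab–C–Eb. Second inversion places the fifth in the bass: C.

C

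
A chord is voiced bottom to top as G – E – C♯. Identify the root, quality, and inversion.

The pitch classes G, E, C# arrange in thirds as C#–E–G: a C# diminished triad.
With the fifth (G) in the bass, the chord is in second inversion (figured bass 6/4).

C# diminished, second inversion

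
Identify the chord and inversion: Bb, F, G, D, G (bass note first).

G minor seventh, first inversion

Reducing to letter names: Bb, F, G, D. These stack in thirds as G–Bb–D–F — a G minor seventh chord.
Bb is the third of G minor seventh; third in the bass means first inversion (figured bass 6/5).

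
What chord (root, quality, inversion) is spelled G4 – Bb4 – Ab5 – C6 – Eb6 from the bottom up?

Ab major ninth, third inversion

The distinct note names are G, Bb, Ab, C, Eb. Stacked in thirds they read Ab–C–Eb–G–Bb, which is a major ninth chord on Ab.
G is the seventh of Ab major ninth; seventh in the bass means third inversion.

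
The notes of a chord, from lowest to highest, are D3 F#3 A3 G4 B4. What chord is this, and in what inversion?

G major ninth, second inversion

The distinct note names are D, F#, A, G, B. Stacked in thirds they read G–B–D–F#–A, which is a major ninth chord on G.
The lowest note is D, the fifth of the chord, so this is second inversion.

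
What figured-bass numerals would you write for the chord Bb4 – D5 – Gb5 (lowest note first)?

6

The notes Bb, D, Gb stack in thirds as Gb–Bb–D — a Gb augmented triad. The bass Bb is the third, so this is first inversion: figured 6.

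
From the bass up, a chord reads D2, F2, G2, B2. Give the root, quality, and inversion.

Reducing to letter names: D, F, G, B. These stack in thirds as G–B–D–F — a G dominant seventh chord.
With the fifth (D) in the bass, the chord is in second inversion (figured bass 4/3).

G dominant seventh, second inversion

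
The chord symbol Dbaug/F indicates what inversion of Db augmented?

first inversion

Dbaug/F means Db augmented with F in the bass. F is the third of Db augmented (Db–F–A), so this is first inversion.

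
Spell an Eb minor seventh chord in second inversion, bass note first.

Bb, Db, Eb, Gb

The chord tones are Eb–Gb–Bb–Db. With the fifth (Bb) lowest for second inversion: Bb, Db, Eb, Gb.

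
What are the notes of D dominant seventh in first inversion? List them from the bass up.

F#, A, C, D

The chord tones are D–F#–A–C. With the third (F#) lowest for first inversion: F#, A, C, D.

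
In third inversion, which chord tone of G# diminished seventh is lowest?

G# diminished seventh is G#–B–D–F. Third inversion places the seventh in the bass: F.

F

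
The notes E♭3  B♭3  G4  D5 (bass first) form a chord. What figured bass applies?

7

The notes Eb, Bb, G, D stack in thirds as Eb–G–Bb–D — an Eb major seventh chord. The bass Eb is the root, so this is root position: figured 7.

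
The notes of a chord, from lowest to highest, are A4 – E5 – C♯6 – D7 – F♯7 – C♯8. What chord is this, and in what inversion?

D major ninth, second inversion

The pitch classes A, E, C#, D, F# arrange in thirds as D–F#–A–C#–E: a D major ninth chord.
A is the fifth of D major ninth; fifth in the bass means second inversion.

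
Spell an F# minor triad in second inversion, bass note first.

C#, F#, A

Spelling F# minor: F#–A–C#. In second inversion the fifth is bass, giving C#, F#, A from the bottom.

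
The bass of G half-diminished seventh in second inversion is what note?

G half-diminished seventh is G–Bb–Db–F. Second inversion places the fifth in the bass: Db.

Db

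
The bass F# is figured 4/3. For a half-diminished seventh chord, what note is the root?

The figures 4/3 mean the fifth of the chord is in the bass. If F# is the fifth of a half-diminished seventh chord, the root is B# (chord tones B#–D#–F#–A#).

B#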